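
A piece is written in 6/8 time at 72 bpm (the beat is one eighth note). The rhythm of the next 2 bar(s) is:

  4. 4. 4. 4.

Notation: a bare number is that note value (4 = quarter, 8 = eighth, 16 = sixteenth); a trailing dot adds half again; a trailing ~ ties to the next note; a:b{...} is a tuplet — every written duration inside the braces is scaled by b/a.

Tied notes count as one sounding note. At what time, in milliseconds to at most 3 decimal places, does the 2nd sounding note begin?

note 2 onset = 3b = 2500.0ms

1. 0.0ms @ 0 + 2500.0ms (3)
2. 2500.0ms @ 3 + 2500.0ms (3)
3. 5000.0ms @ 6 + 2500.0ms (3)
4. 7500.0ms @ 9 + 2500.0ms (3)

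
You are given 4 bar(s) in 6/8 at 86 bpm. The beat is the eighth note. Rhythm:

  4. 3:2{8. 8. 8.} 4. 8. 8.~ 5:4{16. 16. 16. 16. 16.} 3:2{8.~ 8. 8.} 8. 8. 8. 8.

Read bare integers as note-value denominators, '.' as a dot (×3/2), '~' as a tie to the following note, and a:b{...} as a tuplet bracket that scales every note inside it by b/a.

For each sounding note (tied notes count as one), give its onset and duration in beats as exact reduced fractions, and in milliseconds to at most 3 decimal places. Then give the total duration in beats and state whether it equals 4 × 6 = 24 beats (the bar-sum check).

1) 0.0ms=0b +2093.023ms=3b
2) 2093.023ms=3b +697.674ms=1b
3) 2790.698ms=4b +697.674ms=1b
4) 3488.372ms=5b +697.674ms=1b
5) 4186.047ms=6b +2093.023ms=3b
6) 6279.07ms=9b +1046.512ms=3/2b
7) 7325.581ms=21/2b +1465.116ms=21/10b
8) 8790.698ms=63/5b +418.605ms=3/5b
9) 9209.302ms=66/5b +418.605ms=3/5b
10) 9627.907ms=69/5b +418.605ms=3/5b
11) 10046.512ms=72/5b +418.605ms=3/5b
12) 10465.116ms=15b +1395.349ms=2b
13) 11860.465ms=17b +697.674ms=1b
14) 12558.14ms=18b +1046.512ms=3/2b
15) 13604.651ms=39/2b +1046.512ms=3/2b
16) 14651.163ms=21b +1046.512ms=3/2b
17) 15697.674ms=45/2b +1046.512ms=3/2b
Σ=24b of 24 (86bpm 6/8) — PASS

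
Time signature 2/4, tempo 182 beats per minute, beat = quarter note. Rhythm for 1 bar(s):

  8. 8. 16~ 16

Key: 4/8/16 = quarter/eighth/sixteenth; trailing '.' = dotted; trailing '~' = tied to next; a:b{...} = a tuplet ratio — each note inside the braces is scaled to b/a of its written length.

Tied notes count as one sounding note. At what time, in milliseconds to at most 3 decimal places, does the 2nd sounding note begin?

note 2 onset = 3/4b = 247.253ms

1. 0.0ms @ 0 + 247.253ms (3/4)
2. 247.253ms @ 3/4 + 247.253ms (3/4)
3. 494.505ms @ 3/2 + 164.835ms (1/2)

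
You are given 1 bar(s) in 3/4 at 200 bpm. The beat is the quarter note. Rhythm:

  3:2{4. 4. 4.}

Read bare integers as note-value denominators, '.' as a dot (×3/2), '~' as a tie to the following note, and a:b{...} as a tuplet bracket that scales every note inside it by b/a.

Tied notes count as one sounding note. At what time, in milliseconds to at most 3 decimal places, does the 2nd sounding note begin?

1. 0.0ms @ 0 + 300.0ms (1)
2. 300.0ms @ 1 + 300.0ms (1)
3. 600.0ms @ 2 + 300.0ms (1)

note 2 onset = 1b = 300.0ms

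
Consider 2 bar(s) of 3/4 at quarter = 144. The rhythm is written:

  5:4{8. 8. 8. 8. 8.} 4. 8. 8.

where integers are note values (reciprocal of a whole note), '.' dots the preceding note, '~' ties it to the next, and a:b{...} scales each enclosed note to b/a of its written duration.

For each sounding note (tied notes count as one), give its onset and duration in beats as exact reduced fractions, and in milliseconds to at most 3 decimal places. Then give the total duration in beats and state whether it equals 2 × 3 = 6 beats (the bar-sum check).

1) 0.0ms=0b +250.0ms=3/5b
2) 250.0ms=3/5b +250.0ms=3/5b
3) 500.0ms=6/5b +250.0ms=3/5b
4) 750.0ms=9/5b +250.0ms=3/5b
5) 1000.0ms=12/5b +250.0ms=3/5b
6) 1250.0ms=3b +625.0ms=3/2b
7) 1875.0ms=9/2b +312.5ms=3/4b
8) 2187.5ms=21/4b +312.5ms=3/4b
Σ=6b of 6 (144bpm 3/4) — PASS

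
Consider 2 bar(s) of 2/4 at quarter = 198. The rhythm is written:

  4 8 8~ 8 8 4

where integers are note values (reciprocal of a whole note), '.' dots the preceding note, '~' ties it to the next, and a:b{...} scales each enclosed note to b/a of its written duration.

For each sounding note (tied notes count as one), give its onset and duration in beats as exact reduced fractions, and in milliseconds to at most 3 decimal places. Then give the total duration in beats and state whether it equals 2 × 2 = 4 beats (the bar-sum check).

1) 0.0ms=0b +303.03ms=1b
2) 303.03ms=1b +151.515ms=1/2b
3) 454.545ms=3/2b +303.03ms=1b
4) 757.576ms=5/2b +151.515ms=1/2b
5) 909.091ms=3b +303.03ms=1b
Σ=4b of 4 (198bpm 2/4) — PASS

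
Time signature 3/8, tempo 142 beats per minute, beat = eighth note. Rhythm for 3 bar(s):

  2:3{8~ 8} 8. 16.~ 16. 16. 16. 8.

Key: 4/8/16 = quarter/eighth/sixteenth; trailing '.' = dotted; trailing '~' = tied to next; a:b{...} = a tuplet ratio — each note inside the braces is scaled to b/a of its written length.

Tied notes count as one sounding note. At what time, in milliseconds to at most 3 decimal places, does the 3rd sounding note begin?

1. 0.0ms @ 0 + 1267.606ms (3)
2. 1267.606ms @ 3 + 633.803ms (3/2)
3. 1901.408ms @ 9/2 + 633.803ms (3/2)
4. 2535.211ms @ 6 + 316.901ms (3/4)
5. 2852.113ms @ 27/4 + 316.901ms (3/4)
6. 3169.014ms @ 15/2 + 633.803ms (3/2)

note 3 onset = 9/2b = 1901.408ms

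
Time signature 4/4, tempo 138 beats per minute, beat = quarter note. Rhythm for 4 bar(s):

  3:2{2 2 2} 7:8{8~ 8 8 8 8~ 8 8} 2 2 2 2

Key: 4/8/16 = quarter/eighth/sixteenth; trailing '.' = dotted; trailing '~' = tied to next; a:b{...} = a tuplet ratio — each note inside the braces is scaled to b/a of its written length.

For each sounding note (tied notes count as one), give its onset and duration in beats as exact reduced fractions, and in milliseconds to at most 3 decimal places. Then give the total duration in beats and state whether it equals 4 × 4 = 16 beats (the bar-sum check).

1) 0.0ms=0b +579.71ms=4/3b
2) 579.71ms=4/3b +579.71ms=4/3b
3) 1159.42ms=8/3b +579.71ms=4/3b
4) 1739.13ms=4b +496.894ms=8/7b
5) 2236.025ms=36/7b +248.447ms=4/7b
6) 2484.472ms=40/7b +248.447ms=4/7b
7) 2732.919ms=44/7b +496.894ms=8/7b
8) 3229.814ms=52/7b +248.447ms=4/7b
9) 3478.261ms=8b +869.565ms=2b
10) 4347.826ms=10b +869.565ms=2b
11) 5217.391ms=12b +869.565ms=2b
12) 6086.957ms=14b +869.565ms=2b
Σ=16b of 16 (138bpm 4/4) — PASS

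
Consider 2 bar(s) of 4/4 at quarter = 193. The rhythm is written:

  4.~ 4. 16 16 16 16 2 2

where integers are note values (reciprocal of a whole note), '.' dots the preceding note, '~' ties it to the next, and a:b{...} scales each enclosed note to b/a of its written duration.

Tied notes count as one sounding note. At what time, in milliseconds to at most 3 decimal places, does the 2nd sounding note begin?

note 2 onset = 3b = 932.642ms

1. 0.0ms @ 0 + 932.642ms (3)
2. 932.642ms @ 3 + 77.72ms (1/4)
3. 1010.363ms @ 13/4 + 77.72ms (1/4)
4. 1088.083ms @ 7/2 + 77.72ms (1/4)
5. 1165.803ms @ 15/4 + 77.72ms (1/4)
6. 1243.523ms @ 4 + 621.762ms (2)
7. 1865.285ms @ 6 + 621.762ms (2)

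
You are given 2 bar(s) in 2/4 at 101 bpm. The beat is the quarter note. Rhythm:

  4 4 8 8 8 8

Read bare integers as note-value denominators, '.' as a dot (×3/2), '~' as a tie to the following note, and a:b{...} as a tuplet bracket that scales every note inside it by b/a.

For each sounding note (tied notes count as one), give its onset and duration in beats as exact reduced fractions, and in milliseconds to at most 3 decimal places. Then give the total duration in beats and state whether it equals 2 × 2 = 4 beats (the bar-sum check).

1) 0.0ms=0b +594.059ms=1b
2) 594.059ms=1b +594.059ms=1b
3) 1188.119ms=2b +297.03ms=1/2b
4) 1485.149ms=5/2b +297.03ms=1/2b
5) 1782.178ms=3b +297.03ms=1/2b
6) 2079.208ms=7/2b +297.03ms=1/2b
Σ=4b of 4 (101bpm 2/4) — PASS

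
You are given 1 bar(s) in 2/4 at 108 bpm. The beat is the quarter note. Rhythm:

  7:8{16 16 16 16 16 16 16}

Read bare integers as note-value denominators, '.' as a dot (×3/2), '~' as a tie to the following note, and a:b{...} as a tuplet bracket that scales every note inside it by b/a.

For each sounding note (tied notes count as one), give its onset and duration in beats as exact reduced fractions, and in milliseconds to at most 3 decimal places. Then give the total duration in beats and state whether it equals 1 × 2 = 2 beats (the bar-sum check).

1) 0.0ms=0b +158.73ms=2/7b
2) 158.73ms=2/7b +158.73ms=2/7b
3) 317.46ms=4/7b +158.73ms=2/7b
4) 476.19ms=6/7b +158.73ms=2/7b
5) 634.921ms=8/7b +158.73ms=2/7b
6) 793.651ms=10/7b +158.73ms=2/7b
7) 952.381ms=12/7b +158.73ms=2/7b
Σ=2b of 2 (108bpm 2/4) — PASS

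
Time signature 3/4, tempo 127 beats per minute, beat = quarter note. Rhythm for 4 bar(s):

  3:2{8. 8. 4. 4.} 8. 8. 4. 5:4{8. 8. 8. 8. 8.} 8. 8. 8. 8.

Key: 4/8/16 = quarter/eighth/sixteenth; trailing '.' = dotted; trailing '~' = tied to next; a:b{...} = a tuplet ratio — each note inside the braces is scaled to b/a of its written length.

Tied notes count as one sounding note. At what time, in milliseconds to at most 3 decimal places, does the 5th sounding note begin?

note 5 onset = 3b = 1417.323ms

1. 0.0ms @ 0 + 236.22ms (1/2)
2. 236.22ms @ 1/2 + 236.22ms (1/2)
3. 472.441ms @ 1 + 472.441ms (1)
4. 944.882ms @ 2 + 472.441ms (1)
5. 1417.323ms @ 3 + 354.331ms (3/4)
6. 1771.654ms @ 15/4 + 354.331ms (3/4)
7. 2125.984ms @ 9/2 + 708.661ms (3/2)
8. 2834.646ms @ 6 + 283.465ms (3/5)
9. 3118.11ms @ 33/5 + 283.465ms (3/5)
10. 3401.575ms @ 36/5 + 283.465ms (3/5)
11. 3685.039ms @ 39/5 + 283.465ms (3/5)
12. 3968.504ms @ 42/5 + 283.465ms (3/5)
13. 4251.969ms @ 9 + 354.331ms (3/4)
14. 4606.299ms @ 39/4 + 354.331ms (3/4)
15. 4960.63ms @ 21/2 + 354.331ms (3/4)
16. 5314.961ms @ 45/4 + 354.331ms (3/4)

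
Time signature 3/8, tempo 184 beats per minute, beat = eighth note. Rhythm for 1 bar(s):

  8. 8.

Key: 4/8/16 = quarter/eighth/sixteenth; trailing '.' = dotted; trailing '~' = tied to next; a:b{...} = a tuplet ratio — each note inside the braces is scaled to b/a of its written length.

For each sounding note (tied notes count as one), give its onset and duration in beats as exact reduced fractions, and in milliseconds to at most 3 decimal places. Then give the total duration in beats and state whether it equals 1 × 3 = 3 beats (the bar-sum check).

1) 0.0ms=0b +489.13ms=3/2b
2) 489.13ms=3/2b +489.13ms=3/2b
Σ=3b of 3 (184bpm 3/8) — PASS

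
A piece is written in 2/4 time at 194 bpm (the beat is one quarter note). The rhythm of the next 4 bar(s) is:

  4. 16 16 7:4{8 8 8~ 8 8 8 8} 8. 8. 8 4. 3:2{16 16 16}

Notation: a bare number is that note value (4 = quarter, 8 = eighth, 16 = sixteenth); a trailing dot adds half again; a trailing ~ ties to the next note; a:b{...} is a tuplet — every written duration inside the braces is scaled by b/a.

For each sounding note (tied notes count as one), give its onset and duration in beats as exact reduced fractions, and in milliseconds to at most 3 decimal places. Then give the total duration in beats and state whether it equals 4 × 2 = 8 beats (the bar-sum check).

1) 0.0ms=0b +463.918ms=3/2b
2) 463.918ms=3/2b +77.32ms=1/4b
3) 541.237ms=7/4b +77.32ms=1/4b
4) 618.557ms=2b +88.365ms=2/7b
5) 706.922ms=16/7b +88.365ms=2/7b
6) 795.287ms=18/7b +176.73ms=4/7b
7) 972.018ms=22/7b +88.365ms=2/7b
8) 1060.383ms=24/7b +88.365ms=2/7b
9) 1148.748ms=26/7b +88.365ms=2/7b
10) 1237.113ms=4b +231.959ms=3/4b
11) 1469.072ms=19/4b +231.959ms=3/4b
12) 1701.031ms=11/2b +154.639ms=1/2b
13) 1855.67ms=6b +463.918ms=3/2b
14) 2319.588ms=15/2b +51.546ms=1/6b
15) 2371.134ms=23/3b +51.546ms=1/6b
16) 2422.68ms=47/6b +51.546ms=1/6b
Σ=8b of 8 (194bpm 2/4) — PASS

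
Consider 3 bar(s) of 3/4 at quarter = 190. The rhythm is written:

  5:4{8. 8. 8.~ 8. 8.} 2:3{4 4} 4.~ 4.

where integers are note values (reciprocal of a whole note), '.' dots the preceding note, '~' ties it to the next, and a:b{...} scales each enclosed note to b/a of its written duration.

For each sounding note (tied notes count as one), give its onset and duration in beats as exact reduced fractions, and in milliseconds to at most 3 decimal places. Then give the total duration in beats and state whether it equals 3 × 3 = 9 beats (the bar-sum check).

1) 0.0ms=0b +189.474ms=3/5b
2) 189.474ms=3/5b +189.474ms=3/5b
3) 378.947ms=6/5b +378.947ms=6/5b
4) 757.895ms=12/5b +189.474ms=3/5b
5) 947.368ms=3b +473.684ms=3/2b
6) 1421.053ms=9/2b +473.684ms=3/2b
7) 1894.737ms=6b +947.368ms=3b
Σ=9b of 9 (190bpm 3/4) — PASS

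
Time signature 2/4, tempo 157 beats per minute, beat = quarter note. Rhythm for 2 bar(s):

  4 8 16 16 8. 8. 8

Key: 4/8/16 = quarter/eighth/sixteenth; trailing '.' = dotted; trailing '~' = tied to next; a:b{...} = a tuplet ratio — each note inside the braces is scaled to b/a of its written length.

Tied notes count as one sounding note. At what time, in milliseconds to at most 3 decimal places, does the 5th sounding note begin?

1. 0.0ms @ 0 + 382.166ms (1)
2. 382.166ms @ 1 + 191.083ms (1/2)
3. 573.248ms @ 3/2 + 95.541ms (1/4)
4. 668.79ms @ 7/4 + 95.541ms (1/4)
5. 764.331ms @ 2 + 286.624ms (3/4)
6. 1050.955ms @ 11/4 + 286.624ms (3/4)
7. 1337.58ms @ 7/2 + 191.083ms (1/2)

note 5 onset = 2b = 764.331ms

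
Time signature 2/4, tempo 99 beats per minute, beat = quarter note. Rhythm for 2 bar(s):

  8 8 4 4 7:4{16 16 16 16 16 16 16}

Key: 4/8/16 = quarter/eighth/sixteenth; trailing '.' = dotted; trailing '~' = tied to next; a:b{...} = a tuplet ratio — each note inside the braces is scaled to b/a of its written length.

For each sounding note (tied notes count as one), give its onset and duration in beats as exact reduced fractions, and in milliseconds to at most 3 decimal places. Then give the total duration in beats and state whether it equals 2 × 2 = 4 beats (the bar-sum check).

1) 0.0ms=0b +303.03ms=1/2b
2) 303.03ms=1/2b +303.03ms=1/2b
3) 606.061ms=1b +606.061ms=1b
4) 1212.121ms=2b +606.061ms=1b
5) 1818.182ms=3b +86.58ms=1/7b
6) 1904.762ms=22/7b +86.58ms=1/7b
7) 1991.342ms=23/7b +86.58ms=1/7b
8) 2077.922ms=24/7b +86.58ms=1/7b
9) 2164.502ms=25/7b +86.58ms=1/7b
10) 2251.082ms=26/7b +86.58ms=1/7b
11) 2337.662ms=27/7b +86.58ms=1/7b
Σ=4b of 4 (99bpm 2/4) — PASS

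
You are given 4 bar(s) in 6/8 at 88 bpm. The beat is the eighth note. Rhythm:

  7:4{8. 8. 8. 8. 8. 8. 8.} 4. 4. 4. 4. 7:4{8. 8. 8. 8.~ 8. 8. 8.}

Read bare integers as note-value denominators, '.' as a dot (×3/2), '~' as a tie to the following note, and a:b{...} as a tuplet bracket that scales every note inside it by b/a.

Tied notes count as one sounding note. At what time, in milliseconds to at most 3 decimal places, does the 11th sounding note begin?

1. 0.0ms @ 0 + 584.416ms (6/7)
2. 584.416ms @ 6/7 + 584.416ms (6/7)
3. 1168.831ms @ 12/7 + 584.416ms (6/7)
4. 1753.247ms @ 18/7 + 584.416ms (6/7)
5. 2337.662ms @ 24/7 + 584.416ms (6/7)
6. 2922.078ms @ 30/7 + 584.416ms (6/7)
7. 3506.494ms @ 36/7 + 584.416ms (6/7)
8. 4090.909ms @ 6 + 2045.455ms (3)
9. 6136.364ms @ 9 + 2045.455ms (3)
10. 8181.818ms @ 12 + 2045.455ms (3)
11. 10227.273ms @ 15 + 2045.455ms (3)
12. 12272.727ms @ 18 + 584.416ms (6/7)
13. 12857.143ms @ 132/7 + 584.416ms (6/7)
14. 13441.558ms @ 138/7 + 584.416ms (6/7)
15. 14025.974ms @ 144/7 + 1168.831ms (12/7)
16. 15194.805ms @ 156/7 + 584.416ms (6/7)
17. 15779.221ms @ 162/7 + 584.416ms (6/7)

note 11 onset = 15b = 10227.273ms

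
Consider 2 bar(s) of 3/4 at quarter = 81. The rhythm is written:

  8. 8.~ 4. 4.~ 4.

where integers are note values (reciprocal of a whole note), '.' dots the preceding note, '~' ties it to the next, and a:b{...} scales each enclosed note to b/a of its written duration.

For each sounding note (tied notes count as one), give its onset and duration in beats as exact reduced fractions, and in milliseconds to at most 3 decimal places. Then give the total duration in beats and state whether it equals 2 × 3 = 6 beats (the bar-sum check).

1) 0.0ms=0b +555.556ms=3/4b
2) 555.556ms=3/4b +1666.667ms=9/4b
3) 2222.222ms=3b +2222.222ms=3b
Σ=6b of 6 (81bpm 3/4) — PASS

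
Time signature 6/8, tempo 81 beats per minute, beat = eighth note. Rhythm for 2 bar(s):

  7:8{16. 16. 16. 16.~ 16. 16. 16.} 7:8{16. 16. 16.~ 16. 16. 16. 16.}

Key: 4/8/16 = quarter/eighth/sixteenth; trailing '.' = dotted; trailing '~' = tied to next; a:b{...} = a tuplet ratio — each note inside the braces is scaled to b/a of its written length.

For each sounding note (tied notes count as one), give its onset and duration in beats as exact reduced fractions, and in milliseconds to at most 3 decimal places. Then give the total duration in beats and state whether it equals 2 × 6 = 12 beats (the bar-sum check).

1) 0.0ms=0b +634.921ms=6/7b
2) 634.921ms=6/7b +634.921ms=6/7b
3) 1269.841ms=12/7b +634.921ms=6/7b
4) 1904.762ms=18/7b +1269.841ms=12/7b
5) 3174.603ms=30/7b +634.921ms=6/7b
6) 3809.524ms=36/7b +634.921ms=6/7b
7) 4444.444ms=6b +634.921ms=6/7b
8) 5079.365ms=48/7b +634.921ms=6/7b
9) 5714.286ms=54/7b +1269.841ms=12/7b
10) 6984.127ms=66/7b +634.921ms=6/7b
11) 7619.048ms=72/7b +634.921ms=6/7b
12) 8253.968ms=78/7b +634.921ms=6/7b
Σ=12b of 12 (81bpm 6/8) — PASS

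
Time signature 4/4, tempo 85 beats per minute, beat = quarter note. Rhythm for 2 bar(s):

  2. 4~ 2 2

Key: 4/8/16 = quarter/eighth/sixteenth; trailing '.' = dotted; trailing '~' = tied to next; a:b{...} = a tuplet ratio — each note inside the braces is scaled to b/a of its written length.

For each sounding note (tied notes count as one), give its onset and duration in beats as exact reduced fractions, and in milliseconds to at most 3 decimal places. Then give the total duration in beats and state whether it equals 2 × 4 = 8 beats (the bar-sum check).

1) 0.0ms=0b +2117.647ms=3b
2) 2117.647ms=3b +2117.647ms=3b
3) 4235.294ms=6b +1411.765ms=2b
Σ=8b of 8 (85bpm 4/4) — PASS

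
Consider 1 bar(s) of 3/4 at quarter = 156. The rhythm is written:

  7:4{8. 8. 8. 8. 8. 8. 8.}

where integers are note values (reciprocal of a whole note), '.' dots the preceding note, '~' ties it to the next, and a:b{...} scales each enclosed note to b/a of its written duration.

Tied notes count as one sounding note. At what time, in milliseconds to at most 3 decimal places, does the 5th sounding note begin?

note 5 onset = 12/7b = 659.341ms

1. 0.0ms @ 0 + 164.835ms (3/7)
2. 164.835ms @ 3/7 + 164.835ms (3/7)
3. 329.67ms @ 6/7 + 164.835ms (3/7)
4. 494.505ms @ 9/7 + 164.835ms (3/7)
5. 659.341ms @ 12/7 + 164.835ms (3/7)
6. 824.176ms @ 15/7 + 164.835ms (3/7)
7. 989.011ms @ 18/7 + 164.835ms (3/7)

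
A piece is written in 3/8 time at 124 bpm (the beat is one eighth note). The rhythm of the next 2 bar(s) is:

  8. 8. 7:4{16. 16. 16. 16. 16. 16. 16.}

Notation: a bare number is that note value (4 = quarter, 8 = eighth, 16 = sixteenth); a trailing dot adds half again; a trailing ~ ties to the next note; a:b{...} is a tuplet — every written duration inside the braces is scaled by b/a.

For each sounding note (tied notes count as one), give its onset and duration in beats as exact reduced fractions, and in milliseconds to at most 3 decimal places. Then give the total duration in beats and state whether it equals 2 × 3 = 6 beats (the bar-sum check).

1) 0.0ms=0b +725.806ms=3/2b
2) 725.806ms=3/2b +725.806ms=3/2b
3) 1451.613ms=3b +207.373ms=3/7b
4) 1658.986ms=24/7b +207.373ms=3/7b
5) 1866.359ms=27/7b +207.373ms=3/7b
6) 2073.733ms=30/7b +207.373ms=3/7b
7) 2281.106ms=33/7b +207.373ms=3/7b
8) 2488.479ms=36/7b +207.373ms=3/7b
9) 2695.853ms=39/7b +207.373ms=3/7b
Σ=6b of 6 (124bpm 3/8) — PASS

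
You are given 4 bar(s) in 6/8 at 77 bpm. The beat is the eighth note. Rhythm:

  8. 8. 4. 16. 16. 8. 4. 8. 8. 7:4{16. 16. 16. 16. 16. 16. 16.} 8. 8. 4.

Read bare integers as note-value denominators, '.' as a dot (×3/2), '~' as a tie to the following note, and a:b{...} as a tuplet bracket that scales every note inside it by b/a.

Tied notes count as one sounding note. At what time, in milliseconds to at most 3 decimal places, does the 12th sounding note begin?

note 12 onset = 111/7b = 12356.215ms

1. 0.0ms @ 0 + 1168.831ms (3/2)
2. 1168.831ms @ 3/2 + 1168.831ms (3/2)
3. 2337.662ms @ 3 + 2337.662ms (3)
4. 4675.325ms @ 6 + 584.416ms (3/4)
5. 5259.74ms @ 27/4 + 584.416ms (3/4)
6. 5844.156ms @ 15/2 + 1168.831ms (3/2)
7. 7012.987ms @ 9 + 2337.662ms (3)
8. 9350.649ms @ 12 + 1168.831ms (3/2)
9. 10519.481ms @ 27/2 + 1168.831ms (3/2)
10. 11688.312ms @ 15 + 333.952ms (3/7)
11. 12022.263ms @ 108/7 + 333.952ms (3/7)
12. 12356.215ms @ 111/7 + 333.952ms (3/7)
13. 12690.167ms @ 114/7 + 333.952ms (3/7)
14. 13024.119ms @ 117/7 + 333.952ms (3/7)
15. 13358.071ms @ 120/7 + 333.952ms (3/7)
16. 13692.022ms @ 123/7 + 333.952ms (3/7)
17. 14025.974ms @ 18 + 1168.831ms (3/2)
18. 15194.805ms @ 39/2 + 1168.831ms (3/2)
19. 16363.636ms @ 21 + 2337.662ms (3)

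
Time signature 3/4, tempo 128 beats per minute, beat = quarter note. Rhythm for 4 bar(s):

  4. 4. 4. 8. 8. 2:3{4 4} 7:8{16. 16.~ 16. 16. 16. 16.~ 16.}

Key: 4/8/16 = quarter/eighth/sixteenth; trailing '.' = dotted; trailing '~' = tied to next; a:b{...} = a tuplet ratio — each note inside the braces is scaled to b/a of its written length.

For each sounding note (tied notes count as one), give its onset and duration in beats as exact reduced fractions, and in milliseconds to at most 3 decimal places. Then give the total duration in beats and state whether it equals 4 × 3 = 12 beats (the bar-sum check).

1) 0.0ms=0b +703.125ms=3/2b
2) 703.125ms=3/2b +703.125ms=3/2b
3) 1406.25ms=3b +703.125ms=3/2b
4) 2109.375ms=9/2b +351.562ms=3/4b
5) 2460.938ms=21/4b +351.562ms=3/4b
6) 2812.5ms=6b +703.125ms=3/2b
7) 3515.625ms=15/2b +703.125ms=3/2b
8) 4218.75ms=9b +200.893ms=3/7b
9) 4419.643ms=66/7b +401.786ms=6/7b
10) 4821.429ms=72/7b +200.893ms=3/7b
11) 5022.321ms=75/7b +200.893ms=3/7b
12) 5223.214ms=78/7b +401.786ms=6/7b
Σ=12b of 12 (128bpm 3/4) — PASS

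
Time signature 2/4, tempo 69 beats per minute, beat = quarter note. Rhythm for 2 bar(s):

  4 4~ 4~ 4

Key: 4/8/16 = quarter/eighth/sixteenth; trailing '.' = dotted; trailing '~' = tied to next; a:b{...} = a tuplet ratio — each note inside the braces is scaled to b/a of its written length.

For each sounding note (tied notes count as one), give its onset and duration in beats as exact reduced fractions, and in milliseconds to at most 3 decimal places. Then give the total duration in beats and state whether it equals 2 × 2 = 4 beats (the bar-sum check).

1) 0.0ms=0b +869.565ms=1b
2) 869.565ms=1b +2608.696ms=3b
Σ=4b of 4 (69bpm 2/4) — PASS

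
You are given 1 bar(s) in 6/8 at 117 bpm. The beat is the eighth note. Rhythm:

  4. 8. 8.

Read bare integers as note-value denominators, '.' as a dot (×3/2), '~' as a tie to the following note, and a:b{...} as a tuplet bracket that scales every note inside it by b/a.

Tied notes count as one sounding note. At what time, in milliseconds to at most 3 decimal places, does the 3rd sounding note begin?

note 3 onset = 9/2b = 2307.692ms

1. 0.0ms @ 0 + 1538.462ms (3)
2. 1538.462ms @ 3 + 769.231ms (3/2)
3. 2307.692ms @ 9/2 + 769.231ms (3/2)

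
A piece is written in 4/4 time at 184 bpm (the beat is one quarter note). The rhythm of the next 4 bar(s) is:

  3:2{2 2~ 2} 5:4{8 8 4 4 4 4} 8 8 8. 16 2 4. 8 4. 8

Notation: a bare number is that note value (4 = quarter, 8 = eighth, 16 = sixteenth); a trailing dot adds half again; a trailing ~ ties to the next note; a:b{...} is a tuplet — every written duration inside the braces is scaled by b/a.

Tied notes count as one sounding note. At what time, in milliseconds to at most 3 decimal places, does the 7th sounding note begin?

note 7 onset = 32/5b = 2086.957ms

1. 0.0ms @ 0 + 434.783ms (4/3)
2. 434.783ms @ 4/3 + 869.565ms (8/3)
3. 1304.348ms @ 4 + 130.435ms (2/5)
4. 1434.783ms @ 22/5 + 130.435ms (2/5)
5. 1565.217ms @ 24/5 + 260.87ms (4/5)
6. 1826.087ms @ 28/5 + 260.87ms (4/5)
7. 2086.957ms @ 32/5 + 260.87ms (4/5)
8. 2347.826ms @ 36/5 + 260.87ms (4/5)
9. 2608.696ms @ 8 + 163.043ms (1/2)
10. 2771.739ms @ 17/2 + 163.043ms (1/2)
11. 2934.783ms @ 9 + 244.565ms (3/4)
12. 3179.348ms @ 39/4 + 81.522ms (1/4)
13. 3260.87ms @ 10 + 652.174ms (2)
14. 3913.043ms @ 12 + 489.13ms (3/2)
15. 4402.174ms @ 27/2 + 163.043ms (1/2)
16. 4565.217ms @ 14 + 489.13ms (3/2)
17. 5054.348ms @ 31/2 + 163.043ms (1/2)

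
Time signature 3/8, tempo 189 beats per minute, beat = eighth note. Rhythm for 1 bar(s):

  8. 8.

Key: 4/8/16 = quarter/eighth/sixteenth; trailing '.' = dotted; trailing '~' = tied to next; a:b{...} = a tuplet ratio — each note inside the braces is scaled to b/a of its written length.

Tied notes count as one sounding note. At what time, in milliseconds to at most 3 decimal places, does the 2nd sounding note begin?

1. 0.0ms @ 0 + 476.19ms (3/2)
2. 476.19ms @ 3/2 + 476.19ms (3/2)

note 2 onset = 3/2b = 476.19ms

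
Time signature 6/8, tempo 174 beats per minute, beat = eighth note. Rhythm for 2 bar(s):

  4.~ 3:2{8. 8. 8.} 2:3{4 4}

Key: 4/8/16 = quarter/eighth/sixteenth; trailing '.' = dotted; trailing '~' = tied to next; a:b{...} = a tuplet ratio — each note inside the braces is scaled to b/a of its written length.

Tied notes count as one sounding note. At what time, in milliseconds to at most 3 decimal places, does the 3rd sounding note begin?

1. 0.0ms @ 0 + 1379.31ms (4)
2. 1379.31ms @ 4 + 344.828ms (1)
3. 1724.138ms @ 5 + 344.828ms (1)
4. 2068.966ms @ 6 + 1034.483ms (3)
5. 3103.448ms @ 9 + 1034.483ms (3)

note 3 onset = 5b = 1724.138ms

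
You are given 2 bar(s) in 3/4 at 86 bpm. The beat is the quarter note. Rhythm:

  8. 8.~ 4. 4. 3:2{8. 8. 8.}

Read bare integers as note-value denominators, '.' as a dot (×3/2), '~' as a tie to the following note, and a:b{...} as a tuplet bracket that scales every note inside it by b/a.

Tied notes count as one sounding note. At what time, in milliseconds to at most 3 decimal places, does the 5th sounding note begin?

1. 0.0ms @ 0 + 523.256ms (3/4)
2. 523.256ms @ 3/4 + 1569.767ms (9/4)
3. 2093.023ms @ 3 + 1046.512ms (3/2)
4. 3139.535ms @ 9/2 + 348.837ms (1/2)
5. 3488.372ms @ 5 + 348.837ms (1/2)
6. 3837.209ms @ 11/2 + 348.837ms (1/2)

note 5 onset = 5b = 3488.372ms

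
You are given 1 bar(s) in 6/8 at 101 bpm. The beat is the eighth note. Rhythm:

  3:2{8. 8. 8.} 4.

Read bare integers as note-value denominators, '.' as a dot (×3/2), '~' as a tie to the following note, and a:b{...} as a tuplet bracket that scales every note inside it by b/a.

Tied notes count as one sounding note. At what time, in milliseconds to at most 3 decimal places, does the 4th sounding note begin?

note 4 onset = 3b = 1782.178ms

1. 0.0ms @ 0 + 594.059ms (1)
2. 594.059ms @ 1 + 594.059ms (1)
3. 1188.119ms @ 2 + 594.059ms (1)
4. 1782.178ms @ 3 + 1782.178ms (3)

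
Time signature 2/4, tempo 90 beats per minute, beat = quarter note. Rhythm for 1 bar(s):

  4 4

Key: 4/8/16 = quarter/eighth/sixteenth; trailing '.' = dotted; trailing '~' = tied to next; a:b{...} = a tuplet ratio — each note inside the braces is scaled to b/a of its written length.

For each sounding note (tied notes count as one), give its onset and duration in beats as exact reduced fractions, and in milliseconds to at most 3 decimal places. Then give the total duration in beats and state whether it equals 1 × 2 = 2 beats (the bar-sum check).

1) 0.0ms=0b +666.667ms=1b
2) 666.667ms=1b +666.667ms=1b
Σ=2b of 2 (90bpm 2/4) — PASS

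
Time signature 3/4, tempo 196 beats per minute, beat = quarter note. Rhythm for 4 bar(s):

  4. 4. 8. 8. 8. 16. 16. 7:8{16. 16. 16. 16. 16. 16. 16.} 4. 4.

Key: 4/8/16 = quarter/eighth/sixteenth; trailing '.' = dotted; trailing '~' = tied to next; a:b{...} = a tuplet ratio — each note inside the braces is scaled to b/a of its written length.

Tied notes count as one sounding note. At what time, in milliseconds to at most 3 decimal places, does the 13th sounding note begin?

note 13 onset = 57/7b = 2492.711ms

1. 0.0ms @ 0 + 459.184ms (3/2)
2. 459.184ms @ 3/2 + 459.184ms (3/2)
3. 918.367ms @ 3 + 229.592ms (3/4)
4. 1147.959ms @ 15/4 + 229.592ms (3/4)
5. 1377.551ms @ 9/2 + 229.592ms (3/4)
6. 1607.143ms @ 21/4 + 114.796ms (3/8)
7. 1721.939ms @ 45/8 + 114.796ms (3/8)
8. 1836.735ms @ 6 + 131.195ms (3/7)
9. 1967.93ms @ 45/7 + 131.195ms (3/7)
10. 2099.125ms @ 48/7 + 131.195ms (3/7)
11. 2230.321ms @ 51/7 + 131.195ms (3/7)
12. 2361.516ms @ 54/7 + 131.195ms (3/7)
13. 2492.711ms @ 57/7 + 131.195ms (3/7)
14. 2623.907ms @ 60/7 + 131.195ms (3/7)
15. 2755.102ms @ 9 + 459.184ms (3/2)
16. 3214.286ms @ 21/2 + 459.184ms (3/2)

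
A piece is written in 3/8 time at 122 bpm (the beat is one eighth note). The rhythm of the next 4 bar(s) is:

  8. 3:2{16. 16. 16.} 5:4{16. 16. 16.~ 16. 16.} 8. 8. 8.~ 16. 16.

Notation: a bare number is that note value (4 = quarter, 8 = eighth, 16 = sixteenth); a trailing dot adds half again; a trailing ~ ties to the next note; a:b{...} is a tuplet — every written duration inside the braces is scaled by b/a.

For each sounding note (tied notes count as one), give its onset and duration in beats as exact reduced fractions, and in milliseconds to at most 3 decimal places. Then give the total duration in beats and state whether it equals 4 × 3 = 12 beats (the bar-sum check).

1) 0.0ms=0b +737.705ms=3/2b
2) 737.705ms=3/2b +245.902ms=1/2b
3) 983.607ms=2b +245.902ms=1/2b
4) 1229.508ms=5/2b +245.902ms=1/2b
5) 1475.41ms=3b +295.082ms=3/5b
6) 1770.492ms=18/5b +295.082ms=3/5b
7) 2065.574ms=21/5b +590.164ms=6/5b
8) 2655.738ms=27/5b +295.082ms=3/5b
9) 2950.82ms=6b +737.705ms=3/2b
10) 3688.525ms=15/2b +737.705ms=3/2b
11) 4426.23ms=9b +1106.557ms=9/4b
12) 5532.787ms=45/4b +368.852ms=3/4b
Σ=12b of 12 (122bpm 3/8) — PASS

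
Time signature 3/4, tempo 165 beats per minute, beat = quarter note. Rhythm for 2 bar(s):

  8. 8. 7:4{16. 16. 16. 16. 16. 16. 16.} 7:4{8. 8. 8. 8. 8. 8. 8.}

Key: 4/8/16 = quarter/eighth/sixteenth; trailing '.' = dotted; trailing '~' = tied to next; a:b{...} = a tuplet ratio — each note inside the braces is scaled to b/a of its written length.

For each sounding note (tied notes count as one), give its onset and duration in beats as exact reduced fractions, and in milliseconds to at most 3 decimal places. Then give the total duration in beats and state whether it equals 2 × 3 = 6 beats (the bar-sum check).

1) 0.0ms=0b +272.727ms=3/4b
2) 272.727ms=3/4b +272.727ms=3/4b
3) 545.455ms=3/2b +77.922ms=3/14b
4) 623.377ms=12/7b +77.922ms=3/14b
5) 701.299ms=27/14b +77.922ms=3/14b
6) 779.221ms=15/7b +77.922ms=3/14b
7) 857.143ms=33/14b +77.922ms=3/14b
8) 935.065ms=18/7b +77.922ms=3/14b
9) 1012.987ms=39/14b +77.922ms=3/14b
10) 1090.909ms=3b +155.844ms=3/7b
11) 1246.753ms=24/7b +155.844ms=3/7b
12) 1402.597ms=27/7b +155.844ms=3/7b
13) 1558.442ms=30/7b +155.844ms=3/7b
14) 1714.286ms=33/7b +155.844ms=3/7b
15) 1870.13ms=36/7b +155.844ms=3/7b
16) 2025.974ms=39/7b +155.844ms=3/7b
Σ=6b of 6 (165bpm 3/4) — PASS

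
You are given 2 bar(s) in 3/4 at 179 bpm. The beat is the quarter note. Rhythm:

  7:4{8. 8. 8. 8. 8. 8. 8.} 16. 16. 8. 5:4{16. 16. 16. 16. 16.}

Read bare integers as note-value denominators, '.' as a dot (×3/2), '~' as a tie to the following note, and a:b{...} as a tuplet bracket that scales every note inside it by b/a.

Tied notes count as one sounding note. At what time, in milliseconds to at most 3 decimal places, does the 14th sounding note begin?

1. 0.0ms @ 0 + 143.655ms (3/7)
2. 143.655ms @ 3/7 + 143.655ms (3/7)
3. 287.31ms @ 6/7 + 143.655ms (3/7)
4. 430.966ms @ 9/7 + 143.655ms (3/7)
5. 574.621ms @ 12/7 + 143.655ms (3/7)
6. 718.276ms @ 15/7 + 143.655ms (3/7)
7. 861.931ms @ 18/7 + 143.655ms (3/7)
8. 1005.587ms @ 3 + 125.698ms (3/8)
9. 1131.285ms @ 27/8 + 125.698ms (3/8)
10. 1256.983ms @ 15/4 + 251.397ms (3/4)
11. 1508.38ms @ 9/2 + 100.559ms (3/10)
12. 1608.939ms @ 24/5 + 100.559ms (3/10)
13. 1709.497ms @ 51/10 + 100.559ms (3/10)
14. 1810.056ms @ 27/5 + 100.559ms (3/10)
15. 1910.615ms @ 57/10 + 100.559ms (3/10)

note 14 onset = 27/5b = 1810.056ms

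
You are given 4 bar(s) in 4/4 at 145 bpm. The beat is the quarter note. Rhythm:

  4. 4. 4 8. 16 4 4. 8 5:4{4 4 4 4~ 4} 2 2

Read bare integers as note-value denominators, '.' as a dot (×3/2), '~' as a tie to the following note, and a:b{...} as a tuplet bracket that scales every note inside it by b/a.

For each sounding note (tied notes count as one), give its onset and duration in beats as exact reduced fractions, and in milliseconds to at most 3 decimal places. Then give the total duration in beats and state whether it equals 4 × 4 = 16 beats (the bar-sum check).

1) 0.0ms=0b +620.69ms=3/2b
2) 620.69ms=3/2b +620.69ms=3/2b
3) 1241.379ms=3b +413.793ms=1b
4) 1655.172ms=4b +310.345ms=3/4b
5) 1965.517ms=19/4b +103.448ms=1/4b
6) 2068.966ms=5b +413.793ms=1b
7) 2482.759ms=6b +620.69ms=3/2b
8) 3103.448ms=15/2b +206.897ms=1/2b
9) 3310.345ms=8b +331.034ms=4/5b
10) 3641.379ms=44/5b +331.034ms=4/5b
11) 3972.414ms=48/5b +331.034ms=4/5b
12) 4303.448ms=52/5b +662.069ms=8/5b
13) 4965.517ms=12b +827.586ms=2b
14) 5793.103ms=14b +827.586ms=2b
Σ=16b of 16 (145bpm 4/4) — PASS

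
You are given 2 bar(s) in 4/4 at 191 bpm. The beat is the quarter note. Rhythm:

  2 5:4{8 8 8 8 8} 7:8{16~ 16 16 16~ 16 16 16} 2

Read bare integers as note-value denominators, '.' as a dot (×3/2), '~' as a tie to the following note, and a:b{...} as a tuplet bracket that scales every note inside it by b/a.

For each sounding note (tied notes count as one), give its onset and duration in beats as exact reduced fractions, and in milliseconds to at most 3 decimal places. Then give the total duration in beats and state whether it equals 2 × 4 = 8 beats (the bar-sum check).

1) 0.0ms=0b +628.272ms=2b
2) 628.272ms=2b +125.654ms=2/5b
3) 753.927ms=12/5b +125.654ms=2/5b
4) 879.581ms=14/5b +125.654ms=2/5b
5) 1005.236ms=16/5b +125.654ms=2/5b
6) 1130.89ms=18/5b +125.654ms=2/5b
7) 1256.545ms=4b +179.506ms=4/7b
8) 1436.051ms=32/7b +89.753ms=2/7b
9) 1525.804ms=34/7b +179.506ms=4/7b
10) 1705.31ms=38/7b +89.753ms=2/7b
11) 1795.064ms=40/7b +89.753ms=2/7b
12) 1884.817ms=6b +628.272ms=2b
Σ=8b of 8 (191bpm 4/4) — PASS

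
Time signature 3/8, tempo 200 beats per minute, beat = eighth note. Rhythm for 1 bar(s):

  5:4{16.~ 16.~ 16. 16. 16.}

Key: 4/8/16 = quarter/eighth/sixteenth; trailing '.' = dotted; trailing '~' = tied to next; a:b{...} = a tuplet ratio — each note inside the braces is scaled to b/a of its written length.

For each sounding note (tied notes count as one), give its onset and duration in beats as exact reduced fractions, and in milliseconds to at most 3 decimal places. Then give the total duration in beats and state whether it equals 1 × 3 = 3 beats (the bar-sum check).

1) 0.0ms=0b +540.0ms=9/5b
2) 540.0ms=9/5b +180.0ms=3/5b
3) 720.0ms=12/5b +180.0ms=3/5b
Σ=3b of 3 (200bpm 3/8) — PASS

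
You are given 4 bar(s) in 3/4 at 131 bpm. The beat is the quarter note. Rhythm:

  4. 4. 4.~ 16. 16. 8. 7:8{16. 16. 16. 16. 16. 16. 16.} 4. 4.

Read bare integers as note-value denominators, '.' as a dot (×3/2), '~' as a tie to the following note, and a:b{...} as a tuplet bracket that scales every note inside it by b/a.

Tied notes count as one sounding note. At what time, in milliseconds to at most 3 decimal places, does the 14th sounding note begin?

1. 0.0ms @ 0 + 687.023ms (3/2)
2. 687.023ms @ 3/2 + 687.023ms (3/2)
3. 1374.046ms @ 3 + 858.779ms (15/8)
4. 2232.824ms @ 39/8 + 171.756ms (3/8)
5. 2404.58ms @ 21/4 + 343.511ms (3/4)
6. 2748.092ms @ 6 + 196.292ms (3/7)
7. 2944.384ms @ 45/7 + 196.292ms (3/7)
8. 3140.676ms @ 48/7 + 196.292ms (3/7)
9. 3336.968ms @ 51/7 + 196.292ms (3/7)
10. 3533.261ms @ 54/7 + 196.292ms (3/7)
11. 3729.553ms @ 57/7 + 196.292ms (3/7)
12. 3925.845ms @ 60/7 + 196.292ms (3/7)
13. 4122.137ms @ 9 + 687.023ms (3/2)
14. 4809.16ms @ 21/2 + 687.023ms (3/2)

note 14 onset = 21/2b = 4809.16ms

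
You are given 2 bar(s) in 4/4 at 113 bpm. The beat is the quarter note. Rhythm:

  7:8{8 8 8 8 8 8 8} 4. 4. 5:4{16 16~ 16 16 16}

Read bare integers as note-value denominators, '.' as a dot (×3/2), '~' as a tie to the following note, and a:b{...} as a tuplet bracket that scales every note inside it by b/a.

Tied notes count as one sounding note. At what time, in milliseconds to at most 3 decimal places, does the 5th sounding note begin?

note 5 onset = 16/7b = 1213.654ms

1. 0.0ms @ 0 + 303.413ms (4/7)
2. 303.413ms @ 4/7 + 303.413ms (4/7)
3. 606.827ms @ 8/7 + 303.413ms (4/7)
4. 910.24ms @ 12/7 + 303.413ms (4/7)
5. 1213.654ms @ 16/7 + 303.413ms (4/7)
6. 1517.067ms @ 20/7 + 303.413ms (4/7)
7. 1820.48ms @ 24/7 + 303.413ms (4/7)
8. 2123.894ms @ 4 + 796.46ms (3/2)
9. 2920.354ms @ 11/2 + 796.46ms (3/2)
10. 3716.814ms @ 7 + 106.195ms (1/5)
11. 3823.009ms @ 36/5 + 212.389ms (2/5)
12. 4035.398ms @ 38/5 + 106.195ms (1/5)
13. 4141.593ms @ 39/5 + 106.195ms (1/5)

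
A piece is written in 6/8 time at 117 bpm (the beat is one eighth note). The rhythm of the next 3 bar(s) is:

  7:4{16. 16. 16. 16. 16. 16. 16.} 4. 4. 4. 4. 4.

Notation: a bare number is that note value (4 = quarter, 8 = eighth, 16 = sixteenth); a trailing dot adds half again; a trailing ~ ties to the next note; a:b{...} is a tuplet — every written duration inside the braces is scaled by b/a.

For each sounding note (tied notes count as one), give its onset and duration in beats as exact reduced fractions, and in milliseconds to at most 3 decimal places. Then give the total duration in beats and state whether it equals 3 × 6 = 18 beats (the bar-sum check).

1) 0.0ms=0b +219.78ms=3/7b
2) 219.78ms=3/7b +219.78ms=3/7b
3) 439.56ms=6/7b +219.78ms=3/7b
4) 659.341ms=9/7b +219.78ms=3/7b
5) 879.121ms=12/7b +219.78ms=3/7b
6) 1098.901ms=15/7b +219.78ms=3/7b
7) 1318.681ms=18/7b +219.78ms=3/7b
8) 1538.462ms=3b +1538.462ms=3b
9) 3076.923ms=6b +1538.462ms=3b
10) 4615.385ms=9b +1538.462ms=3b
11) 6153.846ms=12b +1538.462ms=3b
12) 7692.308ms=15b +1538.462ms=3b
Σ=18b of 18 (117bpm 6/8) — PASS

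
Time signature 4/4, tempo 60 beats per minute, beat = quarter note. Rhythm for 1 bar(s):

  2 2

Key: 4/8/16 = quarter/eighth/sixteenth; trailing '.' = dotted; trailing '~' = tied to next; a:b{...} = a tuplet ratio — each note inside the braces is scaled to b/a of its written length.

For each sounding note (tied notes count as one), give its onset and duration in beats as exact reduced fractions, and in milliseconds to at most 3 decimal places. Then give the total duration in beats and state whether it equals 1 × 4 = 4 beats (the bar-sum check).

1) 0.0ms=0b +2000.0ms=2b
2) 2000.0ms=2b +2000.0ms=2b
Σ=4b of 4 (60bpm 4/4) — PASS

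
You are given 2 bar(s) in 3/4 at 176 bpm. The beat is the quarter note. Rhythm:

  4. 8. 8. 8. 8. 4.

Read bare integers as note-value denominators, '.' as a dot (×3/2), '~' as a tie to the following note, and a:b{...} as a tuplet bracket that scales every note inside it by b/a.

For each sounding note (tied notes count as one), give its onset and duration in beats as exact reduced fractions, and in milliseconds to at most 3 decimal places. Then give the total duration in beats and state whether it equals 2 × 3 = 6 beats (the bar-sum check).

1) 0.0ms=0b +511.364ms=3/2b
2) 511.364ms=3/2b +255.682ms=3/4b
3) 767.045ms=9/4b +255.682ms=3/4b
4) 1022.727ms=3b +255.682ms=3/4b
5) 1278.409ms=15/4b +255.682ms=3/4b
6) 1534.091ms=9/2b +511.364ms=3/2b
Σ=6b of 6 (176bpm 3/4) — PASS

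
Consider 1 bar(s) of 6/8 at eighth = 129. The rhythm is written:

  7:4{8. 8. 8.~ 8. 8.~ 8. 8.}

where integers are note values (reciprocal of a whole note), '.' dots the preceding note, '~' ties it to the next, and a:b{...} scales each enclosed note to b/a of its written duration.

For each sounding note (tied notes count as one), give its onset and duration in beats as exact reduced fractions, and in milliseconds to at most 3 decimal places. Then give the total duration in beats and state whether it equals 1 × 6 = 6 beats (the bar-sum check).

1) 0.0ms=0b +398.671ms=6/7b
2) 398.671ms=6/7b +398.671ms=6/7b
3) 797.342ms=12/7b +797.342ms=12/7b
4) 1594.684ms=24/7b +797.342ms=12/7b
5) 2392.027ms=36/7b +398.671ms=6/7b
Σ=6b of 6 (129bpm 6/8) — PASS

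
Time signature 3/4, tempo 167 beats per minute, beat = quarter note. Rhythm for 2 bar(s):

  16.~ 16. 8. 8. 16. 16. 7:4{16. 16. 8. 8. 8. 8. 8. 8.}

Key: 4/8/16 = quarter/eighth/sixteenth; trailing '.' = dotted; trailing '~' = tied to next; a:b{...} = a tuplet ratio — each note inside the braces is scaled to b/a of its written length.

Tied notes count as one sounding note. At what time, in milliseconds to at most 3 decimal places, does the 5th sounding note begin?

note 5 onset = 21/8b = 943.114ms

1. 0.0ms @ 0 + 269.461ms (3/4)
2. 269.461ms @ 3/4 + 269.461ms (3/4)
3. 538.922ms @ 3/2 + 269.461ms (3/4)
4. 808.383ms @ 9/4 + 134.731ms (3/8)
5. 943.114ms @ 21/8 + 134.731ms (3/8)
6. 1077.844ms @ 3 + 76.989ms (3/14)
7. 1154.833ms @ 45/14 + 76.989ms (3/14)
8. 1231.822ms @ 24/7 + 153.978ms (3/7)
9. 1385.8ms @ 27/7 + 153.978ms (3/7)
10. 1539.778ms @ 30/7 + 153.978ms (3/7)
11. 1693.755ms @ 33/7 + 153.978ms (3/7)
12. 1847.733ms @ 36/7 + 153.978ms (3/7)
13. 2001.711ms @ 39/7 + 153.978ms (3/7)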